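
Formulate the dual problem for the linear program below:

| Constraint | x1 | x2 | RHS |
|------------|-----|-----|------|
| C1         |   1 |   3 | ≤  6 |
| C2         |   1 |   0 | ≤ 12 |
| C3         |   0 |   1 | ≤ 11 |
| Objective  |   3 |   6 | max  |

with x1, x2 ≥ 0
Minimize: z = 6y1 + 12y2 + 11y3

Subject to:
  C1: -y1 - y2 ≤ -3
  C2: -3y1 - y3 ≤ -6
  y1, y2, y3 ≥ 0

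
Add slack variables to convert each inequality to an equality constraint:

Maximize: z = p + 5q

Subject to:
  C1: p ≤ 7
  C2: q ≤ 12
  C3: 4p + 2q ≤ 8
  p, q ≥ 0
max z = p + 5q

s.t.
  p + s1 = 7
  q + s2 = 12
  4p + 2q + s3 = 8
  p, q, s1, s2, s3 ≥ 0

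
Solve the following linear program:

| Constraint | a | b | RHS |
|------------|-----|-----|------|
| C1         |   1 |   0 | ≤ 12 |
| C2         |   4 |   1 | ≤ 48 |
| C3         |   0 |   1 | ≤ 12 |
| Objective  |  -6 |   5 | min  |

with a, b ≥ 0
a = 12, b = 0, z = -72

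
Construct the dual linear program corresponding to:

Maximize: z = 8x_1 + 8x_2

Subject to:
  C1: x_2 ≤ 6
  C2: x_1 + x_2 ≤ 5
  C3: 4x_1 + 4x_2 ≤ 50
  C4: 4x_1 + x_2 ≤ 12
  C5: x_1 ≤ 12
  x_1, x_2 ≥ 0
Minimize: z = 6y1 + 5y2 + 50y3 + 12y4 + 12y5

Subject to:
  C1: -y2 - 4y3 - 4y4 - y5 ≤ -8
  C2: -y1 - y2 - 4y3 - y4 ≤ -8
  y1, y2, y3, y4, y5 ≥ 0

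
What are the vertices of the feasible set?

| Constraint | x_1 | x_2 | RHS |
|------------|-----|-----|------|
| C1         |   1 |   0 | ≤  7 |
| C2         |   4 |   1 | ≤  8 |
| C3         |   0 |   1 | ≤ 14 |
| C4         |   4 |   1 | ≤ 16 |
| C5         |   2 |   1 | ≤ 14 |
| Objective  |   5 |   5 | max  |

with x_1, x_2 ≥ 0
Each vertex is the intersection of two constraint boundaries that also satisfies all remaining constraints:
  x_1 = 0 and x_2 = 0 → (0, 0)
  4x_1 + x_2 = 8 and x_2 = 0 → (2, 0)
  4x_1 + x_2 = 8 and x_1 = 0 → (0, 8)

Vertices: (0, 0), (2, 0), (0, 8)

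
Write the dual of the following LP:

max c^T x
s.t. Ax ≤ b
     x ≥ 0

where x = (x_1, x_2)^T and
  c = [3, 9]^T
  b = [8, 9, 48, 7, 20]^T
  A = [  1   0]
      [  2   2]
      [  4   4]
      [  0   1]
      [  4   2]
Minimize: z = 8y1 + 9y2 + 48y3 + 7y4 + 20y5

Subject to:
  C1: -y1 - 2y2 - 4y3 - 4y5 ≤ -3
  C2: -2y2 - 4y3 - y4 - 2y5 ≤ -9
  y1, y2, y3, y4, y5 ≥ 0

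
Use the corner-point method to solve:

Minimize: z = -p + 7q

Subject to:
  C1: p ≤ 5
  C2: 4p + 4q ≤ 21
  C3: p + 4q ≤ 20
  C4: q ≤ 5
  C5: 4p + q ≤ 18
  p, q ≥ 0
Each vertex is the intersection of two constraint boundaries that also satisfies all remaining constraints:
  p = 0 and q = 0 → (0, 0)
  4p + q = 18 and q = 0 → (4.5, 0)
  4p + 4q = 21 and 4p + q = 18 → (4.25, 1)
  4p + 4q = 21 and p + 4q = 20 → (0.3333, 4.917)
  p + 4q = 20 and q = 5 → (0, 5)

Evaluating z = -p + 7q at each vertex:
  (0, 0): z = 0
  (4.5, 0): z = -4.5
  (4.25, 1): z = 2.75
  (0.3333, 4.917): z = 34.08
  (0, 5): z = 35

The minimum is at (4.5, 0) with z = -4.5.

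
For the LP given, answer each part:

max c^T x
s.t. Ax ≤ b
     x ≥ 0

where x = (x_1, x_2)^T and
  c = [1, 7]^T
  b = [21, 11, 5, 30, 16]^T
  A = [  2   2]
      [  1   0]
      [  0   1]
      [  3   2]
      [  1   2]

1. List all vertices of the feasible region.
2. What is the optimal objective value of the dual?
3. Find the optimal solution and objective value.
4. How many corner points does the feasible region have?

1. (0, 0), (10, 0), (9, 1.5), (5.5, 5), (0, 5)
2. 40.5 (by strong duality, equal to the primal optimum)
3. x_1 = 5.5, x_2 = 5, z = 40.5
4. 5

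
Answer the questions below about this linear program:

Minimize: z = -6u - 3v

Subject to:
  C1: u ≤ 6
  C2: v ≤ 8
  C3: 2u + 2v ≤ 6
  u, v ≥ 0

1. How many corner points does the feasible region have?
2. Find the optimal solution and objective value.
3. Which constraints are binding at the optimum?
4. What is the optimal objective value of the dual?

1. 3
2. u = 3, v = 0, z = -18
3. C3, v ≥ 0
4. -18 (by strong duality, equal to the primal optimum)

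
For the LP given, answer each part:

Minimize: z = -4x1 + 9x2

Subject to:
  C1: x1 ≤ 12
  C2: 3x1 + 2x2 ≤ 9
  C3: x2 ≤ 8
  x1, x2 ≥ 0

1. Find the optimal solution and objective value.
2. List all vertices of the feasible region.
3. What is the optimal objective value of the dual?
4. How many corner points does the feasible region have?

1. x1 = 3, x2 = 0, z = -12
2. (0, 0), (3, 0), (0, 4.5)
3. -12 (by strong duality, equal to the primal optimum)
4. 3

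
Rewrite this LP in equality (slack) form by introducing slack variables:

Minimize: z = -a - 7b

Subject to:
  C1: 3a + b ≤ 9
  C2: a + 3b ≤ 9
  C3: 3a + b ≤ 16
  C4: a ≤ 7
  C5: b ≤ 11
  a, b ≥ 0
min z = -a - 7b

s.t.
  3a + b + s1 = 9
  a + 3b + s2 = 9
  3a + b + s3 = 16
  a + s4 = 7
  b + s5 = 11
  a, b, s1, s2, s3, s4, s5 ≥ 0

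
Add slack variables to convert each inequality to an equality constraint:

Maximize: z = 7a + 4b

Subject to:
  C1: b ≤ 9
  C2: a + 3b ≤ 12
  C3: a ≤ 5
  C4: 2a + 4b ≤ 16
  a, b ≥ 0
max z = 7a + 4b

s.t.
  b + s1 = 9
  a + 3b + s2 = 12
  a + s3 = 5
  2a + 4b + s4 = 16
  a, b, s1, s2, s3, s4 ≥ 0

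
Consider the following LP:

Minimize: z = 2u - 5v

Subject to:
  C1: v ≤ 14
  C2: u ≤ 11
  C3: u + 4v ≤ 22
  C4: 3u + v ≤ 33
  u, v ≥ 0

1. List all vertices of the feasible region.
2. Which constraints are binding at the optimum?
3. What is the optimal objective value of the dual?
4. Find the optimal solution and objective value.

1. (0, 0), (11, 0), (10, 3), (0, 5.5)
2. C3, u ≥ 0
3. -27.5 (by strong duality, equal to the primal optimum)
4. u = 0, v = 5.5, z = -27.5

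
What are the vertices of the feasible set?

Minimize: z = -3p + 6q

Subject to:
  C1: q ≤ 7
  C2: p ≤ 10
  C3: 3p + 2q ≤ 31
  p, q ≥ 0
Each vertex is the intersection of two constraint boundaries that also satisfies all remaining constraints:
  p = 0 and q = 0 → (0, 0)
  p = 10 and q = 0 → (10, 0)
  p = 10 and 3p + 2q = 31 → (10, 0.5)
  q = 7 and 3p + 2q = 31 → (5.667, 7)
  q = 7 and p = 0 → (0, 7)

Vertices: (0, 0), (10, 0), (10, 0.5), (5.667, 7), (0, 7)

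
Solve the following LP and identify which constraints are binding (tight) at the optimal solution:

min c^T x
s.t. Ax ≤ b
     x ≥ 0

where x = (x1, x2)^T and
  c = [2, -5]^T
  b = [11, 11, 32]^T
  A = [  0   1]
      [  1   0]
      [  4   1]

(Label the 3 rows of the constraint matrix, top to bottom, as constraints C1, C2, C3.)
Optimal: x1 = 0, x2 = 11
Slack at optimum:
  C1: slack = 0 (binding)
  C2: slack = 11
  C3: slack = 21
  x1 ≥ 0: x1 = 0 (binding)
  x2 ≥ 0: x2 = 11
Binding constraints: C1, x1 ≥ 0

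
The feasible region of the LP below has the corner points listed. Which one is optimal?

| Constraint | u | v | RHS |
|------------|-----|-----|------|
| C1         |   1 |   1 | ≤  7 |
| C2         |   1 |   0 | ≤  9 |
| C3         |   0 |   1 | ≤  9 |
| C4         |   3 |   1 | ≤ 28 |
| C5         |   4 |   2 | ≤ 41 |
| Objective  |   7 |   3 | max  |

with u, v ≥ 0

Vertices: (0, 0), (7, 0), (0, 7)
(7, 0) with z = 49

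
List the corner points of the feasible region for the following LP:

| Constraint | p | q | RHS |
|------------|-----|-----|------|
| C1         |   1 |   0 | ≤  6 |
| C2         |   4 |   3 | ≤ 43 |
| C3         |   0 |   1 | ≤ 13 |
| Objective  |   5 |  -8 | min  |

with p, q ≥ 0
Each vertex is the intersection of two constraint boundaries that also satisfies all remaining constraints:
  p = 0 and q = 0 → (0, 0)
  p = 6 and q = 0 → (6, 0)
  p = 6 and 4p + 3q = 43 → (6, 6.333)
  4p + 3q = 43 and q = 13 → (1, 13)
  q = 13 and p = 0 → (0, 13)

Vertices: (0, 0), (6, 0), (6, 6.333), (1, 13), (0, 13)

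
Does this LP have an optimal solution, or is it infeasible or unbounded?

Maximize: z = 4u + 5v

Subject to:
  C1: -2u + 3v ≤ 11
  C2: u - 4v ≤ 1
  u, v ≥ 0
Feasible point: (0, 0) satisfies every constraint, so the LP is feasible.
Direction d = (3, 2): for each constraint row a, a·d ≤ 0 —
  (-2)(3) + (3)(2) = 0 ≤ 0
  (1)(3) + (-4)(2) = -5 ≤ 0
and d ≥ 0, so (0, 0) + t·d stays feasible for every t ≥ 0. Along this ray z = 4u + 5v changes by 22 per unit t, so z → +∞.

Unbounded: there is a feasible ray along which z → +∞.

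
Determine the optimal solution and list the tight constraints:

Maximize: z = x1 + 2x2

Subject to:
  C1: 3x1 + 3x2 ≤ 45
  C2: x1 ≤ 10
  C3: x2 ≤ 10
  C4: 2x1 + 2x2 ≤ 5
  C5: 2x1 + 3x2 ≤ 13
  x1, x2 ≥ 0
Optimal: x1 = 0, x2 = 2.5
Slack at optimum:
  C1: slack = 37.5
  C2: slack = 10
  C3: slack = 7.5
  C4: slack = 0 (binding)
  C5: slack = 5.5
  x1 ≥ 0: x1 = 0 (binding)
  x2 ≥ 0: x2 = 2.5
Binding constraints: C4, x1 ≥ 0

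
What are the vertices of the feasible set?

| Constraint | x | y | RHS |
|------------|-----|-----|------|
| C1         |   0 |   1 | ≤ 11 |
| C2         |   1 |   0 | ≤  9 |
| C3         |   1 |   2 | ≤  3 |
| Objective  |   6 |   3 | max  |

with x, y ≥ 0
Each vertex is the intersection of two constraint boundaries that also satisfies all remaining constraints:
  x = 0 and y = 0 → (0, 0)
  x + 2y = 3 and y = 0 → (3, 0)
  x + 2y = 3 and x = 0 → (0, 1.5)

Vertices: (0, 0), (3, 0), (0, 1.5)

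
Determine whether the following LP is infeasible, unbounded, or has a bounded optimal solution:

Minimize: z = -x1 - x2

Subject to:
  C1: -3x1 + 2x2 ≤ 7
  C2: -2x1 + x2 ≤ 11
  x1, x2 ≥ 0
Feasible point: (0, 0) satisfies every constraint, so the LP is feasible.
Direction d = (1, 0): for each constraint row a, a·d ≤ 0 —
  (-3)(1) + (2)(0) = -3 ≤ 0
  (-2)(1) + (1)(0) = -2 ≤ 0
and d ≥ 0, so (0, 0) + t·d stays feasible for every t ≥ 0. Along this ray z = -x1 - x2 changes by -1 per unit t, so z → −∞.

Unbounded: there is a feasible ray along which z → −∞.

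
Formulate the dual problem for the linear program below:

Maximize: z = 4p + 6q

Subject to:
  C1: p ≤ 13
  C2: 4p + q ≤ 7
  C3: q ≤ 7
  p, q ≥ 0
Minimize: z = 13y1 + 7y2 + 7y3

Subject to:
  C1: -y1 - 4y2 ≤ -4
  C2: -y2 - y3 ≤ -6
  y1, y2, y3 ≥ 0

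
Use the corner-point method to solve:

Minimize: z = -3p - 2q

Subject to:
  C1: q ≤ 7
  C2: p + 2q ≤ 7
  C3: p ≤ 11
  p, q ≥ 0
Each vertex is the intersection of two constraint boundaries that also satisfies all remaining constraints:
  p = 0 and q = 0 → (0, 0)
  p + 2q = 7 and q = 0 → (7, 0)
  p + 2q = 7 and p = 0 → (0, 3.5)

Evaluating z = -3p - 2q at each vertex:
  (0, 0): z = 0
  (7, 0): z = -21
  (0, 3.5): z = -7

The minimum is at (7, 0) with z = -21.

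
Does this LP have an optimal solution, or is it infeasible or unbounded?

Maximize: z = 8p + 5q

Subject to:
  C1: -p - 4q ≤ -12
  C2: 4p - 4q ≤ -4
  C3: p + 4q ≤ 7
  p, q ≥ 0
C3 requires p + 4q ≤ 7, while C1 (-p - 4q ≤ -12) is equivalent to p + 4q ≥ 12. Together they would need 12 ≤ p + 4q ≤ 7, which is impossible since 12 > 7. No point satisfies all constraints.

Infeasible — the constraint set is empty.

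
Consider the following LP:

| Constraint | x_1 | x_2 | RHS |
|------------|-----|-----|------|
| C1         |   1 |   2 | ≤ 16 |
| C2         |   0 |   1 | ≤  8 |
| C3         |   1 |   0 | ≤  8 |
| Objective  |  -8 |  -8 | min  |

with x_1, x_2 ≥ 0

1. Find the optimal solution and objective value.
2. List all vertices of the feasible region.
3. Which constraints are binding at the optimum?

1. x_1 = 8, x_2 = 4, z = -96
2. (0, 0), (8, 0), (8, 4), (0, 8)
3. C1, C3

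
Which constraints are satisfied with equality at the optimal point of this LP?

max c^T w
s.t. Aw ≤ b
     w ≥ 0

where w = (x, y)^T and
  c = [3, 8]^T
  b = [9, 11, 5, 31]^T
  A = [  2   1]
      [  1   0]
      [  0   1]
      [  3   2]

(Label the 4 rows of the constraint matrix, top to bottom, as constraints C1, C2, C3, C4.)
Optimal: x = 2, y = 5
Slack at optimum:
  C1: slack = 0 (binding)
  C2: slack = 9
  C3: slack = 0 (binding)
  C4: slack = 15
  x ≥ 0: x = 2
  y ≥ 0: y = 5
Binding constraints: C1, C3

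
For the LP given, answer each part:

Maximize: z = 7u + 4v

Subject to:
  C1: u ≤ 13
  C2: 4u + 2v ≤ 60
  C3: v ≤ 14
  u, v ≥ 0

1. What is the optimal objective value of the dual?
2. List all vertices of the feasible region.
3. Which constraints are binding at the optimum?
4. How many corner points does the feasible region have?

1. 112 (by strong duality, equal to the primal optimum)
2. (0, 0), (13, 0), (13, 4), (8, 14), (0, 14)
3. C2, C3
4. 5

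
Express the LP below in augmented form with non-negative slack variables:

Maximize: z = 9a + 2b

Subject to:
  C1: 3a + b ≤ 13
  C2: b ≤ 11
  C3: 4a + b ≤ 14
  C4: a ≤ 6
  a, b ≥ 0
max z = 9a + 2b

s.t.
  3a + b + s1 = 13
  b + s2 = 11
  4a + b + s3 = 14
  a + s4 = 6
  a, b, s1, s2, s3, s4 ≥ 0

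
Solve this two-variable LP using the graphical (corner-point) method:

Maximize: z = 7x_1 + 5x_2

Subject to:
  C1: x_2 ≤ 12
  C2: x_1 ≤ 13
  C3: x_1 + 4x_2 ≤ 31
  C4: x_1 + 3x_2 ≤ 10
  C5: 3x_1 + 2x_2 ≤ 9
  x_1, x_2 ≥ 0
Each vertex is the intersection of two constraint boundaries that also satisfies all remaining constraints:
  x_1 = 0 and x_2 = 0 → (0, 0)
  3x_1 + 2x_2 = 9 and x_2 = 0 → (3, 0)
  x_1 + 3x_2 = 10 and 3x_1 + 2x_2 = 9 → (1, 3)
  x_1 + 3x_2 = 10 and x_1 = 0 → (0, 3.333)

Evaluating z = 7x_1 + 5x_2 at each vertex:
  (0, 0): z = 0
  (3, 0): z = 21
  (1, 3): z = 22
  (0, 3.333): z = 16.67

The maximum is at (1, 3) with z = 22.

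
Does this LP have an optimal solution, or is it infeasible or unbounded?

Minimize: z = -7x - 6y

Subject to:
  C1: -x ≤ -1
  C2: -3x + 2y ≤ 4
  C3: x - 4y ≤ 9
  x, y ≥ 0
Feasible point: (1, 0) satisfies every constraint, so the LP is feasible.
Direction d = (1, 1): for each constraint row a, a·d ≤ 0 —
  (-1)(1) + (0)(1) = -1 ≤ 0
  (-3)(1) + (2)(1) = -1 ≤ 0
  (1)(1) + (-4)(1) = -3 ≤ 0
and d ≥ 0, so (1, 0) + t·d stays feasible for every t ≥ 0. Along this ray z = -7x - 6y changes by -13 per unit t, so z → −∞.

Unbounded — the objective can decrease without bound over the feasible region.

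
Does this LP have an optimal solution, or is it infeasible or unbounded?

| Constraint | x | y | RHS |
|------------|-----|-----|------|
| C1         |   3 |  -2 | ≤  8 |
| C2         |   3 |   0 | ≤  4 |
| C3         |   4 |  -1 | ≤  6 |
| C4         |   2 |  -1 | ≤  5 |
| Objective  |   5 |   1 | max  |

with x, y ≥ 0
Feasible point: (0, 0) satisfies every constraint, so the LP is feasible.
Direction d = (0, 1): for each constraint row a, a·d ≤ 0 —
  (3)(0) + (-2)(1) = -2 ≤ 0
  (3)(0) + (0)(1) = 0 ≤ 0
  (4)(0) + (-1)(1) = -1 ≤ 0
  (2)(0) + (-1)(1) = -1 ≤ 0
and d ≥ 0, so (0, 0) + t·d stays feasible for every t ≥ 0. Along this ray z = 5x + y changes by 1 per unit t, so z → +∞.

Unbounded — the objective can increase without bound over the feasible region.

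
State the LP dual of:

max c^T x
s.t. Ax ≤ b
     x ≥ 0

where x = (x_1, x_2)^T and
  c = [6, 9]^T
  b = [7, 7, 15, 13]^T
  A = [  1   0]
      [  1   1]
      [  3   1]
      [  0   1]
Minimize: z = 7y1 + 7y2 + 15y3 + 13y4

Subject to:
  C1: -y1 - y2 - 3y3 ≤ -6
  C2: -y2 - y3 - y4 ≤ -9
  y1, y2, y3, y4 ≥ 0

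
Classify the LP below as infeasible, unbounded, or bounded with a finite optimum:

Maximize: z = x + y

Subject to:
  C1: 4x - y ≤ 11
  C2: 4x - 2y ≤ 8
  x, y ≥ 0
Feasible point: (0, 0) satisfies every constraint, so the LP is feasible.
Direction d = (0, 1): for each constraint row a, a·d ≤ 0 —
  (4)(0) + (-1)(1) = -1 ≤ 0
  (4)(0) + (-2)(1) = -2 ≤ 0
and d ≥ 0, so (0, 0) + t·d stays feasible for every t ≥ 0. Along this ray z = x + y changes by 1 per unit t, so z → +∞.

Unbounded: there is a feasible ray along which z → +∞.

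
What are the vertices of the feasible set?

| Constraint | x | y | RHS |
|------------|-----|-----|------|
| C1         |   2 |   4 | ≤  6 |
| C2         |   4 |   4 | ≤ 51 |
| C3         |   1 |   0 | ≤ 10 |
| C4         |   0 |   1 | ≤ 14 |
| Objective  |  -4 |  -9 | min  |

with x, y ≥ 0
Each vertex is the intersection of two constraint boundaries that also satisfies all remaining constraints:
  x = 0 and y = 0 → (0, 0)
  2x + 4y = 6 and y = 0 → (3, 0)
  2x + 4y = 6 and x = 0 → (0, 1.5)

Vertices: (0, 0), (3, 0), (0, 1.5)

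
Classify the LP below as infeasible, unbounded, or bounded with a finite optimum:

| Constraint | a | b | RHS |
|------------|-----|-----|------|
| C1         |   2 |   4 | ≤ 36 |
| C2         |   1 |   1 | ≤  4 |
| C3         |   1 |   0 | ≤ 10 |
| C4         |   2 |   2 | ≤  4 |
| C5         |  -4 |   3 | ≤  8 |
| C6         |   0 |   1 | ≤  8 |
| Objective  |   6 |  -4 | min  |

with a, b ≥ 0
The point (0, 2) satisfies every constraint, so the LP is feasible; the constraints give a ≤ 10 and b ≤ 8, which with a, b ≥ 0 keep the feasible region inside a bounded box. A feasible, bounded LP attains a finite optimum at a vertex.

Evaluating z = 6a - 4b at each vertex:
  (0, 0): z = 0
  (2, 0): z = 12
  (0, 2): z = -8

The LP has an optimal solution: (0, 2) with z = -8.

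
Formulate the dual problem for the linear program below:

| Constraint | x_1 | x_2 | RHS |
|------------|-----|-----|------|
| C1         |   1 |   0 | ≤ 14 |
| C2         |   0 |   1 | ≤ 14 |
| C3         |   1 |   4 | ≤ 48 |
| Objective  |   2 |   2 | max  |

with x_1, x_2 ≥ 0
Minimize: z = 14y1 + 14y2 + 48y3

Subject to:
  C1: -y1 - y3 ≤ -2
  C2: -y2 - 4y3 ≤ -2
  y1, y2, y3 ≥ 0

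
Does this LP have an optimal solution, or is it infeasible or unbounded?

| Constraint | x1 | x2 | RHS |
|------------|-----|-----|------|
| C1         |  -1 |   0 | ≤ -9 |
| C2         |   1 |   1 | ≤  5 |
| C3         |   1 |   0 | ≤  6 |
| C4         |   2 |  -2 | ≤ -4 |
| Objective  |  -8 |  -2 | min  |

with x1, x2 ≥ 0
C3 requires x1 ≤ 6, while C1 (-x1 ≤ -9) is equivalent to x1 ≥ 9. Together they would need 9 ≤ x1 ≤ 6, which is impossible since 9 > 6. No point satisfies all constraints.

The feasible region is empty; the LP is infeasible.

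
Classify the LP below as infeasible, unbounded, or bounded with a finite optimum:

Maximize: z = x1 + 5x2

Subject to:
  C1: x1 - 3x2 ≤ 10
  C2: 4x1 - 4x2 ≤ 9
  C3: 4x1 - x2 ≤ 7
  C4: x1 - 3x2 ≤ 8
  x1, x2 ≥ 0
Feasible point: (0, 0) satisfies every constraint, so the LP is feasible.
Direction d = (0, 1): for each constraint row a, a·d ≤ 0 —
  (1)(0) + (-3)(1) = -3 ≤ 0
  (4)(0) + (-4)(1) = -4 ≤ 0
  (4)(0) + (-1)(1) = -1 ≤ 0
  (1)(0) + (-3)(1) = -3 ≤ 0
and d ≥ 0, so (0, 0) + t·d stays feasible for every t ≥ 0. Along this ray z = x1 + 5x2 changes by 5 per unit t, so z → +∞.

The LP is unbounded; z can be made arbitrarily large.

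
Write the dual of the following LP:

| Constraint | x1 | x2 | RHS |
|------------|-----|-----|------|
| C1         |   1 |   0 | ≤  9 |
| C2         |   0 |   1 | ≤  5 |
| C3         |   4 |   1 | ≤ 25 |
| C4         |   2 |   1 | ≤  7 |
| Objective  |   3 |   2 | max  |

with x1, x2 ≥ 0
Minimize: z = 9y1 + 5y2 + 25y3 + 7y4

Subject to:
  C1: -y1 - 4y3 - 2y4 ≤ -3
  C2: -y2 - y3 - y4 ≤ -2
  y1, y2, y3, y4 ≥ 0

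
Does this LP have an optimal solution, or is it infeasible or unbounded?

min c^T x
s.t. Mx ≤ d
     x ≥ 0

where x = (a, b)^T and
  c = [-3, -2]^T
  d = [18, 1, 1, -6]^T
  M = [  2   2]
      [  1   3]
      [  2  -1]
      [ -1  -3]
One constraint requires a + 3b ≤ 1, while the constraint -a - 3b ≤ -6 is equivalent to a + 3b ≥ 6. Together they would need 6 ≤ a + 3b ≤ 1, which is impossible since 6 > 1. No point satisfies all constraints.

The feasible region is empty; the LP is infeasible.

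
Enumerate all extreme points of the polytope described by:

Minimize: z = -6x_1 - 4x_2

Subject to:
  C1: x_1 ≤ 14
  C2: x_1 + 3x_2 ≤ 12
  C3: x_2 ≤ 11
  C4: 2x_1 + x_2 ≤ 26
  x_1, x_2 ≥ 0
Each vertex is the intersection of two constraint boundaries that also satisfies all remaining constraints:
  x_1 = 0 and x_2 = 0 → (0, 0)
  x_1 + 3x_2 = 12 and x_2 = 0 → (12, 0)
  x_1 + 3x_2 = 12 and x_1 = 0 → (0, 4)

Vertices: (0, 0), (12, 0), (0, 4)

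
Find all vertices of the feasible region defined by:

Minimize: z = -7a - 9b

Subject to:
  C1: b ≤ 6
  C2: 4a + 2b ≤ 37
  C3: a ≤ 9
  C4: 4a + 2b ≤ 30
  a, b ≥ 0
Each vertex is the intersection of two constraint boundaries that also satisfies all remaining constraints:
  a = 0 and b = 0 → (0, 0)
  4a + 2b = 30 and b = 0 → (7.5, 0)
  b = 6 and 4a + 2b = 30 → (4.5, 6)
  b = 6 and a = 0 → (0, 6)

Vertices: (0, 0), (7.5, 0), (4.5, 6), (0, 6)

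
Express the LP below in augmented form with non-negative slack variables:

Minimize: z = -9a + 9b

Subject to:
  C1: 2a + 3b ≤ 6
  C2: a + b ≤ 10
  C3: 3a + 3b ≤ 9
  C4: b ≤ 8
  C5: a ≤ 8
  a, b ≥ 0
min z = -9a + 9b

s.t.
  2a + 3b + s1 = 6
  a + b + s2 = 10
  3a + 3b + s3 = 9
  b + s4 = 8
  a + s5 = 8
  a, b, s1, s2, s3, s4, s5 ≥ 0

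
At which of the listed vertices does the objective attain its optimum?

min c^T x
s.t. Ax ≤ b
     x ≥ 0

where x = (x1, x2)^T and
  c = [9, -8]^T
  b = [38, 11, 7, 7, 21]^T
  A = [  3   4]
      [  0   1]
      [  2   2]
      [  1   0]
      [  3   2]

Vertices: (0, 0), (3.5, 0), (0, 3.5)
Evaluating z = 9x1 - 8x2 at each vertex:
  (0, 0): z = 0
  (3.5, 0): z = 31.5
  (0, 3.5): z = -28

The smallest value is z = -28, attained at (0, 3.5).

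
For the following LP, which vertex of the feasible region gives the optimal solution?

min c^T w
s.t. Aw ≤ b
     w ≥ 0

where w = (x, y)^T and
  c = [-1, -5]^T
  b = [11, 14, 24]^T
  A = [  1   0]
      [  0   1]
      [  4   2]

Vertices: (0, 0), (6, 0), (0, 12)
(0, 12) with z = -60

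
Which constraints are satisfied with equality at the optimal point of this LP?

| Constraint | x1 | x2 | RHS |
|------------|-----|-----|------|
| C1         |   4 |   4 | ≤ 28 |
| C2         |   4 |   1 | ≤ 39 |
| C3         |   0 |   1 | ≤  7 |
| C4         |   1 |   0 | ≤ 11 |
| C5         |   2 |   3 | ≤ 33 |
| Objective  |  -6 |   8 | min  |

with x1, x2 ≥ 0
Optimal: x1 = 7, x2 = 0
Slack at optimum:
  C1: slack = 0 (binding)
  C2: slack = 11
  C3: slack = 7
  C4: slack = 4
  C5: slack = 19
  x1 ≥ 0: x1 = 7
  x2 ≥ 0: x2 = 0 (binding)
Binding constraints: C1, x2 ≥ 0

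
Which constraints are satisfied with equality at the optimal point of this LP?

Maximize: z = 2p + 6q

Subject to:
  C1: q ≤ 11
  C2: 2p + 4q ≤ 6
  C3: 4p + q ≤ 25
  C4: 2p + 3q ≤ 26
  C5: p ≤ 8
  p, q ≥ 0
Optimal: p = 0, q = 1.5
Slack at optimum:
  C1: slack = 9.5
  C2: slack = 0 (binding)
  C3: slack = 23.5
  C4: slack = 21.5
  C5: slack = 8
  p ≥ 0: p = 0 (binding)
  q ≥ 0: q = 1.5
Binding constraints: C2, p ≥ 0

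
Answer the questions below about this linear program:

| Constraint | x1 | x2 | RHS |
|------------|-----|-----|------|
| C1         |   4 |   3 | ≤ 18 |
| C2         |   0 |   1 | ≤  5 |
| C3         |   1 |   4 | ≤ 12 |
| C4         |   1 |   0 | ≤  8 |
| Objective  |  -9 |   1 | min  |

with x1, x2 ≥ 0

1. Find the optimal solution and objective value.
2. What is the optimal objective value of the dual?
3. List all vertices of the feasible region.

1. x1 = 4.5, x2 = 0, z = -40.5
2. -40.5 (by strong duality, equal to the primal optimum)
3. (0, 0), (4.5, 0), (2.769, 2.308), (0, 3)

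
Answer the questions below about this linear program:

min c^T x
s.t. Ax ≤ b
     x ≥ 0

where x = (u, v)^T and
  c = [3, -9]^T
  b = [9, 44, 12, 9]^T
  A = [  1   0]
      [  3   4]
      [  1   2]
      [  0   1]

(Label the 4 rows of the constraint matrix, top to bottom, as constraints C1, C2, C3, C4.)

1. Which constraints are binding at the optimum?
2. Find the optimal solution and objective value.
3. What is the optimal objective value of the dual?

1. C3, u ≥ 0
2. u = 0, v = 6, z = -54
3. -54 (by strong duality, equal to the primal optimum)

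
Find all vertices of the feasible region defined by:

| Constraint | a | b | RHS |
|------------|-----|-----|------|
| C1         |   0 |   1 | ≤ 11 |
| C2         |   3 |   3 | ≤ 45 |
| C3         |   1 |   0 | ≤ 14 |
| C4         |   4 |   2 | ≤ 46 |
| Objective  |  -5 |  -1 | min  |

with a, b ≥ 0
Each vertex is the intersection of two constraint boundaries that also satisfies all remaining constraints:
  a = 0 and b = 0 → (0, 0)
  4a + 2b = 46 and b = 0 → (11.5, 0)
  3a + 3b = 45 and 4a + 2b = 46 → (8, 7)
  b = 11 and 3a + 3b = 45 → (4, 11)
  b = 11 and a = 0 → (0, 11)

Vertices: (0, 0), (11.5, 0), (8, 7), (4, 11), (0, 11)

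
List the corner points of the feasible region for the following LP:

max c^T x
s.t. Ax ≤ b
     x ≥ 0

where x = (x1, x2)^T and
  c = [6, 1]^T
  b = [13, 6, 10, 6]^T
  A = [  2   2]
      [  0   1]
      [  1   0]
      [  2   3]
Each vertex is the intersection of two constraint boundaries that also satisfies all remaining constraints:
  x1 = 0 and x2 = 0 → (0, 0)
  2x1 + 3x2 = 6 and x2 = 0 → (3, 0)
  2x1 + 3x2 = 6 and x1 = 0 → (0, 2)

Vertices: (0, 0), (3, 0), (0, 2)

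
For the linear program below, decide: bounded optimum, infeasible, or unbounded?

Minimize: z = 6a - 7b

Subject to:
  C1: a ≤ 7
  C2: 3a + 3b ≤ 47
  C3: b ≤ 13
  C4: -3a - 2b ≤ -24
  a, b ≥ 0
The point (0, 13) satisfies every constraint, so the LP is feasible; the constraints give a ≤ 7 and b ≤ 13, which with a, b ≥ 0 keep the feasible region inside a bounded box. A feasible, bounded LP attains a finite optimum at a vertex.

Evaluating z = 6a - 7b at each vertex:
  (7, 1.5): z = 31.5
  (7, 8.667): z = -18.67
  (2.667, 13): z = -75
  (0, 13): z = -91
  (0, 12): z = -84

Feasible with finite optimum z* = -91 at (0, 13).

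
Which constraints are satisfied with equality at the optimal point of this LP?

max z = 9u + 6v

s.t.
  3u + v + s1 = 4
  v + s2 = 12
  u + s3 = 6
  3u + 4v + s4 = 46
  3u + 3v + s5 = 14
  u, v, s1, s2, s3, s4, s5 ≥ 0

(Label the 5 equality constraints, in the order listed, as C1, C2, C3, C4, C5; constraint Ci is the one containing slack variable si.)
Optimal: u = 0, v = 4
Slack at optimum:
  C1: slack = 0 (binding)
  C2: slack = 8
  C3: slack = 6
  C4: slack = 30
  C5: slack = 2
  u ≥ 0: u = 0 (binding)
  v ≥ 0: v = 4
Binding constraints: C1, u ≥ 0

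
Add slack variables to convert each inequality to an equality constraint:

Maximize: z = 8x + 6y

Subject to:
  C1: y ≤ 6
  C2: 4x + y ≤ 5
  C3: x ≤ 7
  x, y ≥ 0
max z = 8x + 6y

s.t.
  y + s1 = 6
  4x + y + s2 = 5
  x + s3 = 7
  x, y, s1, s2, s3 ≥ 0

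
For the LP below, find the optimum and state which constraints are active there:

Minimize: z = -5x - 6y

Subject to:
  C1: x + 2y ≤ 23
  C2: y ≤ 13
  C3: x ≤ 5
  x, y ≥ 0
Optimal: x = 5, y = 9
Slack at optimum:
  C1: slack = 0 (binding)
  C2: slack = 4
  C3: slack = 0 (binding)
  x ≥ 0: x = 5
  y ≥ 0: y = 9
Binding constraints: C1, C3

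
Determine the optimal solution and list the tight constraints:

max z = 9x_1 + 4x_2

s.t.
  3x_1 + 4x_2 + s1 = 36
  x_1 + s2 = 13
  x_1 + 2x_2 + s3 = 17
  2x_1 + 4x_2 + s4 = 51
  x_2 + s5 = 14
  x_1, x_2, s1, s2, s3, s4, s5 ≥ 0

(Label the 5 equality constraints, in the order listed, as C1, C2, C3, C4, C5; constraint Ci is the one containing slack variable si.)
Optimal: x_1 = 12, x_2 = 0
Binding: C1, x_2 ≥ 0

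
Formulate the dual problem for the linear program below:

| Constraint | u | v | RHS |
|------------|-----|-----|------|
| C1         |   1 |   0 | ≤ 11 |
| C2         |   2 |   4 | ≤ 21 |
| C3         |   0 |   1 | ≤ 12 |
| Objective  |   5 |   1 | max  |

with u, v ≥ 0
Minimize: z = 11y1 + 21y2 + 12y3

Subject to:
  C1: -y1 - 2y2 ≤ -5
  C2: -4y2 - y3 ≤ -1
  y1, y2, y3 ≥ 0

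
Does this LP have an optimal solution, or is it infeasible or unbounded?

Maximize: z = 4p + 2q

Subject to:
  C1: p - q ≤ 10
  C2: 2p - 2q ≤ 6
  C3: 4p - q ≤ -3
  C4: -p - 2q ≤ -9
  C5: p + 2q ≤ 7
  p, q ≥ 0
C5 requires p + 2q ≤ 7, while C4 (-p - 2q ≤ -9) is equivalent to p + 2q ≥ 9. Together they would need 9 ≤ p + 2q ≤ 7, which is impossible since 9 > 7. No point satisfies all constraints.

The feasible region is empty; the LP is infeasible.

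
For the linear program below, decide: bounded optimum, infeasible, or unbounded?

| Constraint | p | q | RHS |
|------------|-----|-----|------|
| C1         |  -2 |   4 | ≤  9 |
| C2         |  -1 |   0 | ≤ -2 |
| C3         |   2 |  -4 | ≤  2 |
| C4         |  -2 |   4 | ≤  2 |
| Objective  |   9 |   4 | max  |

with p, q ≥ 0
Feasible point: (2, 1) satisfies every constraint, so the LP is feasible.
Direction d = (2, 1): for each constraint row a, a·d ≤ 0 —
  (-2)(2) + (4)(1) = 0 ≤ 0
  (-1)(2) + (0)(1) = -2 ≤ 0
  (2)(2) + (-4)(1) = 0 ≤ 0
  (-2)(2) + (4)(1) = 0 ≤ 0
and d ≥ 0, so (2, 1) + t·d stays feasible for every t ≥ 0. Along this ray z = 9p + 4q changes by 22 per unit t, so z → +∞.

The LP is unbounded; z can be made arbitrarily large.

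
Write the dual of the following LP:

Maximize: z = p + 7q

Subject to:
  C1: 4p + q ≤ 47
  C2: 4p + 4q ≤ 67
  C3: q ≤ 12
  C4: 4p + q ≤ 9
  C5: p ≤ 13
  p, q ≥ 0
Minimize: z = 47y1 + 67y2 + 12y3 + 9y4 + 13y5

Subject to:
  C1: -4y1 - 4y2 - 4y4 - y5 ≤ -1
  C2: -y1 - 4y2 - y3 - y4 ≤ -7
  y1, y2, y3, y4, y5 ≥ 0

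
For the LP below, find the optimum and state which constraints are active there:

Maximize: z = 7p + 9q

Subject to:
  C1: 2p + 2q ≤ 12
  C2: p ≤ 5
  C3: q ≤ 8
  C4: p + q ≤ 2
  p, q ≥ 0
Optimal: p = 0, q = 2
Binding: C4, p ≥ 0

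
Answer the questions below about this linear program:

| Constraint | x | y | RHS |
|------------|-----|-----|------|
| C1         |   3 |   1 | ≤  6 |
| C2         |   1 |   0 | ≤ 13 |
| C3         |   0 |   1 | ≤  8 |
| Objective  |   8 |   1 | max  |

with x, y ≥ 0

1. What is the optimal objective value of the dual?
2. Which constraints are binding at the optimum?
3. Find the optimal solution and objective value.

1. 16 (by strong duality, equal to the primal optimum)
2. C1, y ≥ 0
3. x = 2, y = 0, z = 16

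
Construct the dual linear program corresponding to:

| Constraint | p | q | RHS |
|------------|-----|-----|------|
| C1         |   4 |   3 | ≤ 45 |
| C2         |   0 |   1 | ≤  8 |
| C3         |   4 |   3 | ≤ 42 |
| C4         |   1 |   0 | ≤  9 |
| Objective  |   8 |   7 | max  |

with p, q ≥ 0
Minimize: z = 45y1 + 8y2 + 42y3 + 9y4

Subject to:
  C1: -4y1 - 4y3 - y4 ≤ -8
  C2: -3y1 - y2 - 3y3 ≤ -7
  y1, y2, y3, y4 ≥ 0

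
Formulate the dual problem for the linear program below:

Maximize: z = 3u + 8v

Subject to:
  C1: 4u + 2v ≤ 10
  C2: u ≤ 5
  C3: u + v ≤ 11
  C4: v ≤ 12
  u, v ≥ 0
Minimize: z = 10y1 + 5y2 + 11y3 + 12y4

Subject to:
  C1: -4y1 - y2 - y3 ≤ -3
  C2: -2y1 - y3 - y4 ≤ -8
  y1, y2, y3, y4 ≥ 0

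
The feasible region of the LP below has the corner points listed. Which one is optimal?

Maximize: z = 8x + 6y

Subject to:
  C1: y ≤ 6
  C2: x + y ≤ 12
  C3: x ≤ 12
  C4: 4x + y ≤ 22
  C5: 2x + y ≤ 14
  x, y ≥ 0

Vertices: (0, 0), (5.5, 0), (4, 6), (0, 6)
(4, 6) with z = 68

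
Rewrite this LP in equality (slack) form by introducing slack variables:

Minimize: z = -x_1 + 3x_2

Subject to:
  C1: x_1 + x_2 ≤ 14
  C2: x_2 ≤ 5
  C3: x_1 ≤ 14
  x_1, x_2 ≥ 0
min z = -x_1 + 3x_2

s.t.
  x_1 + x_2 + s1 = 14
  x_2 + s2 = 5
  x_1 + s3 = 14
  x_1, x_2, s1, s2, s3 ≥ 0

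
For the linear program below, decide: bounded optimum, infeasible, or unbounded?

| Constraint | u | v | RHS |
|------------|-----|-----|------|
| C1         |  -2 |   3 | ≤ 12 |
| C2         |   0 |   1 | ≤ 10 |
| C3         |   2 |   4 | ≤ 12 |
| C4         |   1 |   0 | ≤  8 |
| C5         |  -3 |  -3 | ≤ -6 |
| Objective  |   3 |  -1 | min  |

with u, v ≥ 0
The point (0, 3) satisfies every constraint, so the LP is feasible; the constraints give u ≤ 8 and v ≤ 10, which with u, v ≥ 0 keep the feasible region inside a bounded box. A feasible, bounded LP attains a finite optimum at a vertex.

Evaluating z = 3u - v at each vertex:
  (2, 0): z = 6
  (6, 0): z = 18
  (0, 3): z = -3
  (0, 2): z = -2

Feasible with finite optimum z* = -3 at (0, 3).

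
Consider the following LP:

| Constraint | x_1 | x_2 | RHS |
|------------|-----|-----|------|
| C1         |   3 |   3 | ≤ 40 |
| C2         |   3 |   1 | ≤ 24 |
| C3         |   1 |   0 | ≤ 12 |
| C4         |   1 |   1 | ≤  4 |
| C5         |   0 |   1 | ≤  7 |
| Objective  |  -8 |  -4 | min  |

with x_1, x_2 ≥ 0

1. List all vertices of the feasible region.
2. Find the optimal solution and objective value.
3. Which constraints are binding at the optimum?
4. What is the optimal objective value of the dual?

1. (0, 0), (4, 0), (0, 4)
2. x_1 = 4, x_2 = 0, z = -32
3. C4, x_2 ≥ 0
4. -32 (by strong duality, equal to the primal optimum)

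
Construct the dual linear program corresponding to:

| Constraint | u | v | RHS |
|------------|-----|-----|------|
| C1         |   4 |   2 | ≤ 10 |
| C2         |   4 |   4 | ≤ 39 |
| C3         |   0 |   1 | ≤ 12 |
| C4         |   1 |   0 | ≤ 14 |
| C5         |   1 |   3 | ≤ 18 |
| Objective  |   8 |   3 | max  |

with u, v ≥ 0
Minimize: z = 10y1 + 39y2 + 12y3 + 14y4 + 18y5

Subject to:
  C1: -4y1 - 4y2 - y4 - y5 ≤ -8
  C2: -2y1 - 4y2 - y3 - 3y5 ≤ -3
  y1, y2, y3, y4, y5 ≥ 0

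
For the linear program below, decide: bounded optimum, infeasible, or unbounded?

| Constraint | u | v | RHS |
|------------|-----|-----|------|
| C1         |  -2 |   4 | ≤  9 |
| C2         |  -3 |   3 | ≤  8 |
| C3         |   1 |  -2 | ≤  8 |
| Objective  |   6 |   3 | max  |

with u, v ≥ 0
Feasible point: (0, 0) satisfies every constraint, so the LP is feasible.
Direction d = (2, 1): for each constraint row a, a·d ≤ 0 —
  (-2)(2) + (4)(1) = 0 ≤ 0
  (-3)(2) + (3)(1) = -3 ≤ 0
  (1)(2) + (-2)(1) = 0 ≤ 0
and d ≥ 0, so (0, 0) + t·d stays feasible for every t ≥ 0. Along this ray z = 6u + 3v changes by 15 per unit t, so z → +∞.

Unbounded: there is a feasible ray along which z → +∞.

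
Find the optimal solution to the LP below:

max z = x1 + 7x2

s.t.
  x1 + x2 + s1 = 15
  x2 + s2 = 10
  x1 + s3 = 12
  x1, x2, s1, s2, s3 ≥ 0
Each vertex is the intersection of two constraint boundaries that also satisfies all remaining constraints:
  x1 = 0 and x2 = 0 → (0, 0)
  x1 = 12 and x2 = 0 → (12, 0)
  x1 + x2 = 15 and x1 = 12 → (12, 3)
  x1 + x2 = 15 and x2 = 10 → (5, 10)
  x2 = 10 and x1 = 0 → (0, 10)

Evaluating z = x1 + 7x2 at each vertex:
  (0, 0): z = 0
  (12, 0): z = 12
  (12, 3): z = 33
  (5, 10): z = 75
  (0, 10): z = 70

The maximum is at (5, 10) with z = 75.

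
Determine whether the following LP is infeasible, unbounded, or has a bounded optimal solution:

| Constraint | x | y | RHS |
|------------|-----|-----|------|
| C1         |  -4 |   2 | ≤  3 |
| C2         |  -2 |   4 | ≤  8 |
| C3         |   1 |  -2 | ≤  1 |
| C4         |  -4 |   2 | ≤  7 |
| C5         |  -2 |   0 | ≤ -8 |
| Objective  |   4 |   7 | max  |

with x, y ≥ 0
Feasible point: (4, 2) satisfies every constraint, so the LP is feasible.
Direction d = (2, 1): for each constraint row a, a·d ≤ 0 —
  (-4)(2) + (2)(1) = -6 ≤ 0
  (-2)(2) + (4)(1) = 0 ≤ 0
  (1)(2) + (-2)(1) = 0 ≤ 0
  (-4)(2) + (2)(1) = -6 ≤ 0
  (-2)(2) + (0)(1) = -4 ≤ 0
and d ≥ 0, so (4, 2) + t·d stays feasible for every t ≥ 0. Along this ray z = 4x + 7y changes by 15 per unit t, so z → +∞.

Unbounded — the objective can increase without bound over the feasible region.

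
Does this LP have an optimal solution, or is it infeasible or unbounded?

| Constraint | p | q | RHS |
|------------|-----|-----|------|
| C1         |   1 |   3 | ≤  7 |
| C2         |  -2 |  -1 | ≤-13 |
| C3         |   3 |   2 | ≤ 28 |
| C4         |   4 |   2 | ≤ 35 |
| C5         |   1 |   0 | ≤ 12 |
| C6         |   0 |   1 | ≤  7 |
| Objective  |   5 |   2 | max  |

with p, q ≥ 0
The point (7, 0) satisfies every constraint, so the LP is feasible; the constraints give p ≤ 12 and q ≤ 7, which with p, q ≥ 0 keep the feasible region inside a bounded box. A feasible, bounded LP attains a finite optimum at a vertex.

Evaluating z = 5p + 2q at each vertex:
  (6.5, 0): z = 32.5
  (7, 0): z = 35
  (6.4, 0.2): z = 32.4

Feasible with finite optimum z* = 35 at (7, 0).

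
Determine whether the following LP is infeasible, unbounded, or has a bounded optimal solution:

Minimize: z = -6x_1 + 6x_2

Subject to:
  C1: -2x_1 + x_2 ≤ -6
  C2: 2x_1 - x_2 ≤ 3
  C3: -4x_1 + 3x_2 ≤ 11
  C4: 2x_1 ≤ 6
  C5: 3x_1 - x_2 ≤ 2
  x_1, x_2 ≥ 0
C2 requires 2x_1 - x_2 ≤ 3, while C1 (-2x_1 + x_2 ≤ -6) is equivalent to 2x_1 - x_2 ≥ 6. Together they would need 6 ≤ 2x_1 - x_2 ≤ 3, which is impossible since 6 > 3. No point satisfies all constraints.

The feasible region is empty; the LP is infeasible.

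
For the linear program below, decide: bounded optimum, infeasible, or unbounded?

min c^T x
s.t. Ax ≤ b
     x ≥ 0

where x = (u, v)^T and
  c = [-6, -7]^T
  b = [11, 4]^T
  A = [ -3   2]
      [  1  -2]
Feasible point: (0, 0) satisfies every constraint, so the LP is feasible.
Direction d = (1, 1): for each constraint row a, a·d ≤ 0 —
  (-3)(1) + (2)(1) = -1 ≤ 0
  (1)(1) + (-2)(1) = -1 ≤ 0
and d ≥ 0, so (0, 0) + t·d stays feasible for every t ≥ 0. Along this ray z = -6u - 7v changes by -13 per unit t, so z → −∞.

Unbounded — the objective can decrease without bound over the feasible region.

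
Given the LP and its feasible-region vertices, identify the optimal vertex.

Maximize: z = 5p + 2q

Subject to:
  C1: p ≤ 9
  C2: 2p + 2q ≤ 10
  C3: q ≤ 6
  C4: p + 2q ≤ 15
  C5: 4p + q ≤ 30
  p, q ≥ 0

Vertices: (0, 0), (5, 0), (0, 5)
Evaluating z = 5p + 2q at each vertex:
  (0, 0): z = 0
  (5, 0): z = 25
  (0, 5): z = 10

The largest value is z = 25, attained at (5, 0).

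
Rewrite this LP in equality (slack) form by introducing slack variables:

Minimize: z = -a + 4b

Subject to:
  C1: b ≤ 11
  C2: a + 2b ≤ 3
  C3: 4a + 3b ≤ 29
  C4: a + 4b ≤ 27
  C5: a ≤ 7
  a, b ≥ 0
min z = -a + 4b

s.t.
  b + s1 = 11
  a + 2b + s2 = 3
  4a + 3b + s3 = 29
  a + 4b + s4 = 27
  a + s5 = 7
  a, b, s1, s2, s3, s4, s5 ≥ 0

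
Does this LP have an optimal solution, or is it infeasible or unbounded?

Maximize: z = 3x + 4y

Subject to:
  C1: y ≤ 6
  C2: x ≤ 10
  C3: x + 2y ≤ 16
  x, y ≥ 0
The point (10, 3) satisfies every constraint, so the LP is feasible; the constraints give x ≤ 10 and y ≤ 6, which with x, y ≥ 0 keep the feasible region inside a bounded box. A feasible, bounded LP attains a finite optimum at a vertex.

Bounded optimum: z* = 42 at (10, 3).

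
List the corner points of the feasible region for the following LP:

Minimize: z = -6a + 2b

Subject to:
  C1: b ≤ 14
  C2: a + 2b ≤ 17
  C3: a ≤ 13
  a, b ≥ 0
Each vertex is the intersection of two constraint boundaries that also satisfies all remaining constraints:
  a = 0 and b = 0 → (0, 0)
  a = 13 and b = 0 → (13, 0)
  a + 2b = 17 and a = 13 → (13, 2)
  a + 2b = 17 and a = 0 → (0, 8.5)

Vertices: (0, 0), (13, 0), (13, 2), (0, 8.5)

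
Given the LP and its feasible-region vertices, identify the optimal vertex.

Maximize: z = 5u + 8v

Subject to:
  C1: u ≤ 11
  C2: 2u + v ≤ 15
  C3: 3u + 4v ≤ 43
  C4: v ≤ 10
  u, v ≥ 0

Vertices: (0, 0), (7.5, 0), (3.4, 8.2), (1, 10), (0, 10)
(1, 10) with z = 85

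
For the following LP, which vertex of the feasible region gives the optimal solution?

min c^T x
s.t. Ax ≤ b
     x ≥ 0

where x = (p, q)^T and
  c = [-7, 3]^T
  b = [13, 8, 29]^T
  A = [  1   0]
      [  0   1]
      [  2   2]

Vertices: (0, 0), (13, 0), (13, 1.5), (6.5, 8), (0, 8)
Evaluating z = -7p + 3q at each vertex:
  (0, 0): z = 0
  (13, 0): z = -91
  (13, 1.5): z = -86.5
  (6.5, 8): z = -21.5
  (0, 8): z = 24

The smallest value is z = -91, attained at (13, 0).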